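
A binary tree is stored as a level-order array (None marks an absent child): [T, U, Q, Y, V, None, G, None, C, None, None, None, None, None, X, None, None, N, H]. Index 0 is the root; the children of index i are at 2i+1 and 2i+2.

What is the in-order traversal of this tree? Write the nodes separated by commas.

In-order visits the left subtree, then the node, then the right subtree.
At T: go left to U.
  At U: go left to Y.
    At Y: no left child.
    Visit Y.
    At Y: go right to C.
      At C: go left to N.
        N is a leaf — visit N.
      Visit C.
      At C: go right to H.
        H is a leaf — visit H.
  Visit U.
  At U: go right to V.
    V is a leaf — visit V.
Visit T.
At T: go right to Q.
  At Q: no left child.
  Visit Q.
  At Q: go right to G.
    At G: no left child.
    Visit G.
    At G: go right to X.
      X is a leaf — visit X.

Y, N, C, H, U, V, T, Q, G, X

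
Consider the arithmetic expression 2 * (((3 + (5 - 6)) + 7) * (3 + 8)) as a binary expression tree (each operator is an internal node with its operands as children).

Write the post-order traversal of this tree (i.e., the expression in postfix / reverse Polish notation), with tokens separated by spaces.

Post-order on an expression tree gives postfix notation: for each operator, emit left operand, right operand, then the operator.

2 3 5 6 - + 7 + 3 8 + * *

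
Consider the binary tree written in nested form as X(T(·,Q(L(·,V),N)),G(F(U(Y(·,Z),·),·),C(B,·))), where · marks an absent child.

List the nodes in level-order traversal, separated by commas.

Level-order visits nodes level by level from the root, left to right within each level.
Level 0: X
Level 1: T, G
Level 2: Q, F, C
Level 3: L, N, U, B
Level 4: V, Y
Level 5: Z

X, T, G, Q, F, C, L, N, U, B, V, Y, Z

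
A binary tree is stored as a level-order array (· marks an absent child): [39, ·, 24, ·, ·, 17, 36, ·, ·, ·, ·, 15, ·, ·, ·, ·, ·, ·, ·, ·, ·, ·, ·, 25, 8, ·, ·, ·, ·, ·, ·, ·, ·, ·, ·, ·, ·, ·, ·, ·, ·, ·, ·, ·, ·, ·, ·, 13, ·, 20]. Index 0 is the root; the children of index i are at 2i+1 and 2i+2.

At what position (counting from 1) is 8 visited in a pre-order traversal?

7

Pre-order visits the node, then its left subtree, then its right subtree.
Visit 39.
At 39: no left child.
At 39: go right to 24.
  Visit 24.
  At 24: go left to 17.
    Visit 17.
    At 17: go left to 15.
      Visit 15.
      At 15: go left to 25.
        Visit 25.
        At 25: go left to 13.
          13 is a leaf — visit 13.
        At 25: no right child.
      At 15: go right to 8.
        Visit 8.
        At 8: go left to 20.
          20 is a leaf — visit 20.
        At 8: no right child.
    At 17: no right child.
  At 24: go right to 36.
    36 is a leaf — visit 36.
Full pre-order sequence: 39, 24, 17, 15, 25, 13, 8, 20, 36.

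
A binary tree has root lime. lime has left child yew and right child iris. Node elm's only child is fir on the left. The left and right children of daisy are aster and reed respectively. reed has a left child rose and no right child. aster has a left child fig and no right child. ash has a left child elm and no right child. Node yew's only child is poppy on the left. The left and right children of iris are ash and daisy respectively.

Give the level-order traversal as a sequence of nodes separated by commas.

Level-order visits nodes level by level from the root, left to right within each level.
Level 0: lime
Level 1: yew, iris
Level 2: poppy, ash, daisy
Level 3: elm, aster, reed
Level 4: fir, fig, rose

lime, yew, iris, poppy, ash, daisy, elm, aster, reed, fir, fig, rose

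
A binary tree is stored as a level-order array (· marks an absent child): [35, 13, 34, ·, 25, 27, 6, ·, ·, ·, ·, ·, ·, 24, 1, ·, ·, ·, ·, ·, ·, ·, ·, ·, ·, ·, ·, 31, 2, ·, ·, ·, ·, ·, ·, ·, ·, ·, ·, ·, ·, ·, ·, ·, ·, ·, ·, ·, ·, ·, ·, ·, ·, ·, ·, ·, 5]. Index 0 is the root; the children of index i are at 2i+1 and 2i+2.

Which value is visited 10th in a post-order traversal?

34

Post-order visits the left subtree, then the right subtree, then the node.
At 35: go left to 13.
  At 13: no left child.
  At 13: go right to 25.
    25 is a leaf — visit 25.
  Visit 13.
At 35: go right to 34.
  At 34: go left to 27.
    27 is a leaf — visit 27.
  At 34: go right to 6.
    At 6: go left to 24.
      At 24: go left to 31.
        At 31: no left child.
        At 31: go right to 5.
          5 is a leaf — visit 5.
        Visit 31.
      At 24: go right to 2.
        2 is a leaf — visit 2.
      Visit 24.
    At 6: go right to 1.
      1 is a leaf — visit 1.
    Visit 6.
  Visit 34.
Visit 35.
Full post-order sequence: 25, 13, 27, 5, 31, 2, 24, 1, 6, 34, 35.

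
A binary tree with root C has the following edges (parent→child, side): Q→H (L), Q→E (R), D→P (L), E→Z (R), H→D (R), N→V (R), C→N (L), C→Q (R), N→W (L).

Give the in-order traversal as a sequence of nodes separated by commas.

In-order visits the left subtree, then the node, then the right subtree.
At C: go left to N.
  At N: go left to W.
    W is a leaf — visit W.
  Visit N.
  At N: go right to V.
    V is a leaf — visit V.
Visit C.
At C: go right to Q.
  At Q: go left to H.
    At H: no left child.
    Visit H.
    At H: go right to D.
      At D: go left to P.
        P is a leaf — visit P.
      Visit D.
      At D: no right child.
  Visit Q.
  At Q: go right to E.
    At E: no left child.
    Visit E.
    At E: go right to Z.
      Z is a leaf — visit Z.

W, N, V, C, H, P, D, Q, E, Z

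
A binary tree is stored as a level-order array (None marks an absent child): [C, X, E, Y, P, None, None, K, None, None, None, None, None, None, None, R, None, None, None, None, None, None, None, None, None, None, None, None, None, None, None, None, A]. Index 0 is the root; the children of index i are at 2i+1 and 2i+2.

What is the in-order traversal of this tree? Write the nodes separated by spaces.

In-order visits the left subtree, then the node, then the right subtree.
At C: go left to X.
  At X: go left to Y.
    At Y: go left to K.
      At K: go left to R.
        At R: no left child.
        Visit R.
        At R: go right to A.
          A is a leaf — visit A.
      Visit K.
      At K: no right child.
    Visit Y.
    At Y: no right child.
  Visit X.
  At X: go right to P.
    P is a leaf — visit P.
Visit C.
At C: go right to E.
  E is a leaf — visit E.

R A K Y X P C E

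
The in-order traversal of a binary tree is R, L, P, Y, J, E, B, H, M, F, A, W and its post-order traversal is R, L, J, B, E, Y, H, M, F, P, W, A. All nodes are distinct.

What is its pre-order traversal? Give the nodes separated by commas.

A, P, L, R, F, M, H, Y, E, J, B, W

The last element of post-order is the root; it splits in-order into left and right subtrees.
Root A: left subtree has 10 nodes {R, L, P, Y, J, E, B, H, M, F}, right has 1 {W}.
  Root P: left subtree has 2 nodes {R, L}, right has 7 {Y, J, E, B, H, M, F}.
    Root L: left subtree has 1 node {R}, right has 0 { }.
    Root F: left subtree has 6 nodes {Y, J, E, B, H, M}, right has 0 { }.
      Root M: left subtree has 5 nodes {Y, J, E, B, H}, right has 0 { }.
        Root H: left subtree has 4 nodes {Y, J, E, B}, right has 0 { }.
          Root Y: left subtree has 0 nodes { }, right has 3 {J, E, B}.
            Root E: left subtree has 1 node {J}, right has 1 {B}.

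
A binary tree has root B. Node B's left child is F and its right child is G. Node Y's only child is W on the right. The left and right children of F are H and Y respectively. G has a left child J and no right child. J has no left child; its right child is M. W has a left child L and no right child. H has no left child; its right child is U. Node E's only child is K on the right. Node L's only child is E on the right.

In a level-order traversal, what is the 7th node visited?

Level-order visits nodes level by level from the root, left to right within each level.
Level 0: B
Level 1: F, G
Level 2: H, Y, J
Level 3: U, W, M
Level 4: L
Level 5: E
Level 6: K
Full level-order sequence: B, F, G, H, Y, J, U, W, M, L, E, K.

U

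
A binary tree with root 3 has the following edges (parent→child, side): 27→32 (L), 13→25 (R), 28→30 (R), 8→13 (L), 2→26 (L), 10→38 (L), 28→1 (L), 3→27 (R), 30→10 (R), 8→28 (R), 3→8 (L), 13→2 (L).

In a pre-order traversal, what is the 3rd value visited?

Pre-order visits the node, then its left subtree, then its right subtree.
Visit 3.
At 3: go left to 8.
  Visit 8.
  At 8: go left to 13.
    Visit 13.
    At 13: go left to 2.
      Visit 2.
      At 2: go left to 26.
        26 is a leaf — visit 26.
      At 2: no right child.
    At 13: go right to 25.
      25 is a leaf — visit 25.
  At 8: go right to 28.
    Visit 28.
    At 28: go left to 1.
      1 is a leaf — visit 1.
    At 28: go right to 30.
      Visit 30.
      At 30: no left child.
      At 30: go right to 10.
        Visit 10.
        At 10: go left to 38.
          38 is a leaf — visit 38.
        At 10: no right child.
At 3: go right to 27.
  Visit 27.
  At 27: go left to 32.
    32 is a leaf — visit 32.
  At 27: no right child.
Full pre-order sequence: 3, 8, 13, 2, 26, 25, 28, 1, 30, 10, 38, 27, 32.

13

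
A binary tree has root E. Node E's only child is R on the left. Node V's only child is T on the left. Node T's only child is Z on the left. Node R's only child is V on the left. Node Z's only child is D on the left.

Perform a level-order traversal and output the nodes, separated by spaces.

Level-order visits nodes level by level from the root, left to right within each level.
Level 0: E
Level 1: R
Level 2: V
Level 3: T
Level 4: Z
Level 5: D

E R V T Z D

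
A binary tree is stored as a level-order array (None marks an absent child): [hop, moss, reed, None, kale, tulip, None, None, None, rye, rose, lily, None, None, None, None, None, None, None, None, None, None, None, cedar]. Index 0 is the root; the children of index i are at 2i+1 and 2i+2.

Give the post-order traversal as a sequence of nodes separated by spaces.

rye rose kale moss cedar lily tulip reed hop

Post-order visits the left subtree, then the right subtree, then the node.
At hop: go left to moss.
  At moss: no left child.
  At moss: go right to kale.
    At kale: go left to rye.
      rye is a leaf — visit rye.
    At kale: go right to rose.
      rose is a leaf — visit rose.
    Visit kale.
  Visit moss.
At hop: go right to reed.
  At reed: go left to tulip.
    At tulip: go left to lily.
      At lily: go left to cedar.
        cedar is a leaf — visit cedar.
      At lily: no right child.
      Visit lily.
    At tulip: no right child.
    Visit tulip.
  At reed: no right child.
  Visit reed.
Visit hop.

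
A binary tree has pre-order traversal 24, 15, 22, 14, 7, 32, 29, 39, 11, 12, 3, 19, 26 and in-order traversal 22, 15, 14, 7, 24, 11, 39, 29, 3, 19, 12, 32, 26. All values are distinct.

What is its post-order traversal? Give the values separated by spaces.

22 7 14 15 11 39 19 3 12 29 26 32 24

The first element of pre-order is the root; it splits in-order into left and right subtrees.
Root 24: left subtree has 4 nodes {22, 15, 14, 7}, right has 8 {11, 39, 29, 3, 19, 12, 32, 26}.
  Root 15: left subtree has 1 node {22}, right has 2 {14, 7}.
    Root 14: left subtree has 0 nodes { }, right has 1 {7}.
  Root 32: left subtree has 6 nodes {11, 39, 29, 3, 19, 12}, right has 1 {26}.
    Root 29: left subtree has 2 nodes {11, 39}, right has 3 {3, 19, 12}.
      Root 39: left subtree has 1 node {11}, right has 0 { }.
      Root 12: left subtree has 2 nodes {3, 19}, right has 0 { }.
        Root 3: left subtree has 0 nodes { }, right has 1 {19}.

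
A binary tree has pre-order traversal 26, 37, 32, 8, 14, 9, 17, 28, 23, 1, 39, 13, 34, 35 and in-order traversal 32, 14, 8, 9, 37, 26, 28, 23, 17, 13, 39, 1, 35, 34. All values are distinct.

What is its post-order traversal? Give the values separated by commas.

The first element of pre-order is the root; it splits in-order into left and right subtrees.
Root 26: left subtree has 5 nodes {32, 14, 8, 9, 37}, right has 8 {28, 23, 17, 13, 39, 1, 35, 34}.
  Root 37: left subtree has 4 nodes {32, 14, 8, 9}, right has 0 { }.
    Root 32: left subtree has 0 nodes { }, right has 3 {14, 8, 9}.
      Root 8: left subtree has 1 node {14}, right has 1 {9}.
  Root 17: left subtree has 2 nodes {28, 23}, right has 5 {13, 39, 1, 35, 34}.
    Root 28: left subtree has 0 nodes { }, right has 1 {23}.
    Root 1: left subtree has 2 nodes {13, 39}, right has 2 {35, 34}.
      Root 39: left subtree has 1 node {13}, right has 0 { }.
      Root 34: left subtree has 1 node {35}, right has 0 { }.

14, 9, 8, 32, 37, 23, 28, 13, 39, 35, 34, 1, 17, 26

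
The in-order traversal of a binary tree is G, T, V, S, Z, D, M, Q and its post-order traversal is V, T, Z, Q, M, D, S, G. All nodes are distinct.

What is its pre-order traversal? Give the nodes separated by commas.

The last element of post-order is the root; it splits in-order into left and right subtrees.
Root G: left subtree has 0 nodes { }, right has 7 {T, V, S, Z, D, M, Q}.
  Root S: left subtree has 2 nodes {T, V}, right has 4 {Z, D, M, Q}.
    Root T: left subtree has 0 nodes { }, right has 1 {V}.
    Root D: left subtree has 1 node {Z}, right has 2 {M, Q}.
      Root M: left subtree has 0 nodes { }, right has 1 {Q}.

G, S, T, V, D, Z, M, Q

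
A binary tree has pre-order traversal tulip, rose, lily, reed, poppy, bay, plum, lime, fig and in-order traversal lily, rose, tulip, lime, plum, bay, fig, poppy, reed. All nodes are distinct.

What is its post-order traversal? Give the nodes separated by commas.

The first element of pre-order is the root; it splits in-order into left and right subtrees.
Root tulip: left subtree has 2 nodes {lily, rose}, right has 6 {lime, plum, bay, fig, poppy, reed}.
  Root rose: left subtree has 1 node {lily}, right has 0 { }.
  Root reed: left subtree has 5 nodes {lime, plum, bay, fig, poppy}, right has 0 { }.
    Root poppy: left subtree has 4 nodes {lime, plum, bay, fig}, right has 0 { }.
      Root bay: left subtree has 2 nodes {lime, plum}, right has 1 {fig}.
        Root plum: left subtree has 1 node {lime}, right has 0 { }.

lily, rose, lime, plum, fig, bay, poppy, reed, tulip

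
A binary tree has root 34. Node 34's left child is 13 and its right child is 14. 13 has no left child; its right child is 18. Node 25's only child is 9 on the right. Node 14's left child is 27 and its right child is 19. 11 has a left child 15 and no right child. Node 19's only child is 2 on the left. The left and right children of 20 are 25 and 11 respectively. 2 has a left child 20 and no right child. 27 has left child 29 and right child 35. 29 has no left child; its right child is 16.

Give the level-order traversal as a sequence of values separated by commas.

Level-order visits nodes level by level from the root, left to right within each level.
Level 0: 34
Level 1: 13, 14
Level 2: 18, 27, 19
Level 3: 29, 35, 2
Level 4: 16, 20
Level 5: 25, 11
Level 6: 9, 15

34, 13, 14, 18, 27, 19, 29, 35, 2, 16, 20, 25, 11, 9, 15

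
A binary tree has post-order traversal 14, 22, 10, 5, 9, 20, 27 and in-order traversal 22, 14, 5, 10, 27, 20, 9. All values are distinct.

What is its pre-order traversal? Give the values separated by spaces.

27 5 22 14 10 20 9

The last element of post-order is the root; it splits in-order into left and right subtrees.
Root 27: left subtree has 4 nodes {22, 14, 5, 10}, right has 2 {20, 9}.
  Root 5: left subtree has 2 nodes {22, 14}, right has 1 {10}.
    Root 22: left subtree has 0 nodes { }, right has 1 {14}.
  Root 20: left subtree has 0 nodes { }, right has 1 {9}.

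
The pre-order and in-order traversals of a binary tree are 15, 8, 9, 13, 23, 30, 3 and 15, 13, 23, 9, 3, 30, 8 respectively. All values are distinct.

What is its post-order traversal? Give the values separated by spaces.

The first element of pre-order is the root; it splits in-order into left and right subtrees.
Root 15: left subtree has 0 nodes { }, right has 6 {13, 23, 9, 3, 30, 8}.
  Root 8: left subtree has 5 nodes {13, 23, 9, 3, 30}, right has 0 { }.
    Root 9: left subtree has 2 nodes {13, 23}, right has 2 {3, 30}.
      Root 13: left subtree has 0 nodes { }, right has 1 {23}.
      Root 30: left subtree has 1 node {3}, right has 0 { }.

23 13 3 30 9 8 15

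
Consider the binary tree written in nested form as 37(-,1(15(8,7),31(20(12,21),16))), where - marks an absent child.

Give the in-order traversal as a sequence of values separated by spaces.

37 8 15 7 1 12 20 21 31 16

In-order visits the left subtree, then the node, then the right subtree.
At 37: no left child.
Visit 37.
At 37: go right to 1.
  At 1: go left to 15.
    At 15: go left to 8.
      8 is a leaf — visit 8.
    Visit 15.
    At 15: go right to 7.
      7 is a leaf — visit 7.
  Visit 1.
  At 1: go right to 31.
    At 31: go left to 20.
      At 20: go left to 12.
        12 is a leaf — visit 12.
      Visit 20.
      At 20: go right to 21.
        21 is a leaf — visit 21.
    Visit 31.
    At 31: go right to 16.
      16 is a leaf — visit 16.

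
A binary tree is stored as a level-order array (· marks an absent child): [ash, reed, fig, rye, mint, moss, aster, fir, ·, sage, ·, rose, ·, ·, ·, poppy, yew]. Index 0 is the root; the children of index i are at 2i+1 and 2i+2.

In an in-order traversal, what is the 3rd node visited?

In-order visits the left subtree, then the node, then the right subtree.
At ash: go left to reed.
  At reed: go left to rye.
    At rye: go left to fir.
      At fir: go left to poppy.
        poppy is a leaf — visit poppy.
      Visit fir.
      At fir: go right to yew.
        yew is a leaf — visit yew.
    Visit rye.
    At rye: no right child.
  Visit reed.
  At reed: go right to mint.
    At mint: go left to sage.
      sage is a leaf — visit sage.
    Visit mint.
    At mint: no right child.
Visit ash.
At ash: go right to fig.
  At fig: go left to moss.
    At moss: go left to rose.
      rose is a leaf — visit rose.
    Visit moss.
    At moss: no right child.
  Visit fig.
  At fig: go right to aster.
    aster is a leaf — visit aster.
Full in-order sequence: poppy, fir, yew, rye, reed, sage, mint, ash, rose, moss, fig, aster.

yew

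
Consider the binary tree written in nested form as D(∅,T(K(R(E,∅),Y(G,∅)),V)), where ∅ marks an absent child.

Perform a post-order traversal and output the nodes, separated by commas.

E, R, G, Y, K, V, T, D

Post-order visits the left subtree, then the right subtree, then the node.
At D: no left child.
At D: go right to T.
  At T: go left to K.
    At K: go left to R.
      At R: go left to E.
        E is a leaf — visit E.
      At R: no right child.
      Visit R.
    At K: go right to Y.
      At Y: go left to G.
        G is a leaf — visit G.
      At Y: no right child.
      Visit Y.
    Visit K.
  At T: go right to V.
    V is a leaf — visit V.
  Visit T.
Visit D.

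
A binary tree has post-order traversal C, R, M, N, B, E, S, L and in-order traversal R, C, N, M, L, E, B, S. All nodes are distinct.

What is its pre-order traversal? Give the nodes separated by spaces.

The last element of post-order is the root; it splits in-order into left and right subtrees.
Root L: left subtree has 4 nodes {R, C, N, M}, right has 3 {E, B, S}.
  Root N: left subtree has 2 nodes {R, C}, right has 1 {M}.
    Root R: left subtree has 0 nodes { }, right has 1 {C}.
  Root S: left subtree has 2 nodes {E, B}, right has 0 { }.
    Root E: left subtree has 0 nodes { }, right has 1 {B}.

L N R C M S E B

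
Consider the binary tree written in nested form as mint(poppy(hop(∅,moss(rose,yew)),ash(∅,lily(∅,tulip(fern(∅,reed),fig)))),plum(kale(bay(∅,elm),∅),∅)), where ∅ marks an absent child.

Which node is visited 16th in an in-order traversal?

In-order visits the left subtree, then the node, then the right subtree.
At mint: go left to poppy.
  At poppy: go left to hop.
    At hop: no left child.
    Visit hop.
    At hop: go right to moss.
      At moss: go left to rose.
        rose is a leaf — visit rose.
      Visit moss.
      At moss: go right to yew.
        yew is a leaf — visit yew.
  Visit poppy.
  At poppy: go right to ash.
    At ash: no left child.
    Visit ash.
    At ash: go right to lily.
      At lily: no left child.
      Visit lily.
      At lily: go right to tulip.
        At tulip: go left to fern.
          At fern: no left child.
          Visit fern.
          At fern: go right to reed.
            reed is a leaf — visit reed.
        Visit tulip.
        At tulip: go right to fig.
          fig is a leaf — visit fig.
Visit mint.
At mint: go right to plum.
  At plum: go left to kale.
    At kale: go left to bay.
      At bay: no left child.
      Visit bay.
      At bay: go right to elm.
        elm is a leaf — visit elm.
    Visit kale.
    At kale: no right child.
  Visit plum.
  At plum: no right child.
Full in-order sequence: hop, rose, moss, yew, poppy, ash, lily, fern, reed, tulip, fig, mint, bay, elm, kale, plum.

plum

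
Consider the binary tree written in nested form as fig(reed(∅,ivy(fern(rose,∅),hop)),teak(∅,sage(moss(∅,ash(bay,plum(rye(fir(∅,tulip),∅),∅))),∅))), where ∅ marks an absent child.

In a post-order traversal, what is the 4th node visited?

ivy

Post-order visits the left subtree, then the right subtree, then the node.
At fig: go left to reed.
  At reed: no left child.
  At reed: go right to ivy.
    At ivy: go left to fern.
      At fern: go left to rose.
        rose is a leaf — visit rose.
      At fern: no right child.
      Visit fern.
    At ivy: go right to hop.
      hop is a leaf — visit hop.
    Visit ivy.
  Visit reed.
At fig: go right to teak.
  At teak: no left child.
  At teak: go right to sage.
    At sage: go left to moss.
      At moss: no left child.
      At moss: go right to ash.
        At ash: go left to bay.
          bay is a leaf — visit bay.
        At ash: go right to plum.
          At plum: go left to rye.
            At rye: go left to fir.
              At fir: no left child.
              At fir: go right to tulip.
                tulip is a leaf — visit tulip.
              Visit fir.
            At rye: no right child.
            Visit rye.
          At plum: no right child.
          Visit plum.
        Visit ash.
      Visit moss.
    At sage: no right child.
    Visit sage.
  Visit teak.
Visit fig.
Full post-order sequence: rose, fern, hop, ivy, reed, bay, tulip, fir, rye, plum, ash, moss, sage, teak, fig.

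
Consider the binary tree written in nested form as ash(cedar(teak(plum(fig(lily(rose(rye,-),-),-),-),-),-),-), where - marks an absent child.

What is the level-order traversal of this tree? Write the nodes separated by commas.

Level-order visits nodes level by level from the root, left to right within each level.
Level 0: ash
Level 1: cedar
Level 2: teak
Level 3: plum
Level 4: fig
Level 5: lily
Level 6: rose
Level 7: rye

ash, cedar, teak, plum, fig, lily, rose, rye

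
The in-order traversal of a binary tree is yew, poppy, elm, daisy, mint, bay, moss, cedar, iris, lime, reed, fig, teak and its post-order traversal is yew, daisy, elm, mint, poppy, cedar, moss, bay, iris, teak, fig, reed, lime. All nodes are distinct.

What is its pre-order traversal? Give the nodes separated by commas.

lime, iris, bay, poppy, yew, mint, elm, daisy, moss, cedar, reed, fig, teak

The last element of post-order is the root; it splits in-order into left and right subtrees.
Root lime: left subtree has 9 nodes {yew, poppy, elm, daisy, mint, bay, moss, cedar, iris}, right has 3 {reed, fig, teak}.
  Root iris: left subtree has 8 nodes {yew, poppy, elm, daisy, mint, bay, moss, cedar}, right has 0 { }.
    Root bay: left subtree has 5 nodes {yew, poppy, elm, daisy, mint}, right has 2 {moss, cedar}.
      Root poppy: left subtree has 1 node {yew}, right has 3 {elm, daisy, mint}.
        Root mint: left subtree has 2 nodes {elm, daisy}, right has 0 { }.
          Root elm: left subtree has 0 nodes { }, right has 1 {daisy}.
      Root moss: left subtree has 0 nodes { }, right has 1 {cedar}.
  Root reed: left subtree has 0 nodes { }, right has 2 {fig, teak}.
    Root fig: left subtree has 0 nodes { }, right has 1 {teak}.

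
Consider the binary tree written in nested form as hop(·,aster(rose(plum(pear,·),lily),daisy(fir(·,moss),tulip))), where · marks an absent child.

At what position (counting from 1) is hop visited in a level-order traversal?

1

Level-order visits nodes level by level from the root, left to right within each level.
Level 0: hop
Level 1: aster
Level 2: rose, daisy
Level 3: plum, lily, fir, tulip
Level 4: pear, moss
Full level-order sequence: hop, aster, rose, daisy, plum, lily, fir, tulip, pear, moss.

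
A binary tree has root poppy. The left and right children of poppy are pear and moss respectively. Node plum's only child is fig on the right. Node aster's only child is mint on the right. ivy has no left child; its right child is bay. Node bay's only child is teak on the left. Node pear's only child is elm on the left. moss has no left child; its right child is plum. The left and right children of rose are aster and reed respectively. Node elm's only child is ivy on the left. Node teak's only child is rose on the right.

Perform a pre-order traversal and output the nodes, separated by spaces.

poppy pear elm ivy bay teak rose aster mint reed moss plum fig

Pre-order visits the node, then its left subtree, then its right subtree.
Visit poppy.
At poppy: go left to pear.
  Visit pear.
  At pear: go left to elm.
    Visit elm.
    At elm: go left to ivy.
      Visit ivy.
      At ivy: no left child.
      At ivy: go right to bay.
        Visit bay.
        At bay: go left to teak.
          Visit teak.
          At teak: no left child.
          At teak: go right to rose.
            Visit rose.
            At rose: go left to aster.
              Visit aster.
              At aster: no left child.
              At aster: go right to mint.
                mint is a leaf — visit mint.
            At rose: go right to reed.
              reed is a leaf — visit reed.
        At bay: no right child.
    At elm: no right child.
  At pear: no right child.
At poppy: go right to moss.
  Visit moss.
  At moss: no left child.
  At moss: go right to plum.
    Visit plum.
    At plum: no left child.
    At plum: go right to fig.
      fig is a leaf — visit fig.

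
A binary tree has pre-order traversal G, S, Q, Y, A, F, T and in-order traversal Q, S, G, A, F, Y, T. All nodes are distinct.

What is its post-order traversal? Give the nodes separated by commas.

The first element of pre-order is the root; it splits in-order into left and right subtrees.
Root G: left subtree has 2 nodes {Q, S}, right has 4 {A, F, Y, T}.
  Root S: left subtree has 1 node {Q}, right has 0 { }.
  Root Y: left subtree has 2 nodes {A, F}, right has 1 {T}.
    Root A: left subtree has 0 nodes { }, right has 1 {F}.

Q, S, F, A, T, Y, G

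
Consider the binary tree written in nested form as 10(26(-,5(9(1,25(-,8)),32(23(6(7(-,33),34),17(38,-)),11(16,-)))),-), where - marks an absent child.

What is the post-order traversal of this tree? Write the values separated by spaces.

1 8 25 9 33 7 34 6 38 17 23 16 11 32 5 26 10

Post-order visits the left subtree, then the right subtree, then the node.
At 10: go left to 26.
  At 26: no left child.
  At 26: go right to 5.
    At 5: go left to 9.
      At 9: go left to 1.
        1 is a leaf — visit 1.
      At 9: go right to 25.
        At 25: no left child.
        At 25: go right to 8.
          8 is a leaf — visit 8.
        Visit 25.
      Visit 9.
    At 5: go right to 32.
      At 32: go left to 23.
        At 23: go left to 6.
          At 6: go left to 7.
            At 7: no left child.
            At 7: go right to 33.
              33 is a leaf — visit 33.
            Visit 7.
          At 6: go right to 34.
            34 is a leaf — visit 34.
          Visit 6.
        At 23: go right to 17.
          At 17: go left to 38.
            38 is a leaf — visit 38.
          At 17: no right child.
          Visit 17.
        Visit 23.
      At 32: go right to 11.
        At 11: go left to 16.
          16 is a leaf — visit 16.
        At 11: no right child.
        Visit 11.
      Visit 32.
    Visit 5.
  Visit 26.
At 10: no right child.
Visit 10.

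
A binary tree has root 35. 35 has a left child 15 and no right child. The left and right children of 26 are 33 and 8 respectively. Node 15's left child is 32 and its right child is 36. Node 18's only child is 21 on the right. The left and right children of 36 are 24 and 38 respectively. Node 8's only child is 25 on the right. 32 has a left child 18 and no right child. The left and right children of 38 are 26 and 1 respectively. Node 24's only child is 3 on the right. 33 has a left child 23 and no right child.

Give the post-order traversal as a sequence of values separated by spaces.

21 18 32 3 24 23 33 25 8 26 1 38 36 15 35

Post-order visits the left subtree, then the right subtree, then the node.
At 35: go left to 15.
  At 15: go left to 32.
    At 32: go left to 18.
      At 18: no left child.
      At 18: go right to 21.
        21 is a leaf — visit 21.
      Visit 18.
    At 32: no right child.
    Visit 32.
  At 15: go right to 36.
    At 36: go left to 24.
      At 24: no left child.
      At 24: go right to 3.
        3 is a leaf — visit 3.
      Visit 24.
    At 36: go right to 38.
      At 38: go left to 26.
        At 26: go left to 33.
          At 33: go left to 23.
            23 is a leaf — visit 23.
          At 33: no right child.
          Visit 33.
        At 26: go right to 8.
          At 8: no left child.
          At 8: go right to 25.
            25 is a leaf — visit 25.
          Visit 8.
        Visit 26.
      At 38: go right to 1.
        1 is a leaf — visit 1.
      Visit 38.
    Visit 36.
  Visit 15.
At 35: no right child.
Visit 35.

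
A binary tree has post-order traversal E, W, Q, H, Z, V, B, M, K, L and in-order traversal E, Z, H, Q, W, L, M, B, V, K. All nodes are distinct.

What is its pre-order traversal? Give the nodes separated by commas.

L, Z, E, H, Q, W, K, M, B, V

The last element of post-order is the root; it splits in-order into left and right subtrees.
Root L: left subtree has 5 nodes {E, Z, H, Q, W}, right has 4 {M, B, V, K}.
  Root Z: left subtree has 1 node {E}, right has 3 {H, Q, W}.
    Root H: left subtree has 0 nodes { }, right has 2 {Q, W}.
      Root Q: left subtree has 0 nodes { }, right has 1 {W}.
  Root K: left subtree has 3 nodes {M, B, V}, right has 0 { }.
    Root M: left subtree has 0 nodes { }, right has 2 {B, V}.
      Root B: left subtree has 0 nodes { }, right has 1 {V}.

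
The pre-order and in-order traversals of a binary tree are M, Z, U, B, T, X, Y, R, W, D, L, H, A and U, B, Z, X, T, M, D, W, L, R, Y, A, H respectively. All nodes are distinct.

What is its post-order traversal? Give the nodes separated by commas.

B, U, X, T, Z, D, L, W, R, A, H, Y, M

The first element of pre-order is the root; it splits in-order into left and right subtrees.
Root M: left subtree has 5 nodes {U, B, Z, X, T}, right has 7 {D, W, L, R, Y, A, H}.
  Root Z: left subtree has 2 nodes {U, B}, right has 2 {X, T}.
    Root U: left subtree has 0 nodes { }, right has 1 {B}.
    Root T: left subtree has 1 node {X}, right has 0 { }.
  Root Y: left subtree has 4 nodes {D, W, L, R}, right has 2 {A, H}.
    Root R: left subtree has 3 nodes {D, W, L}, right has 0 { }.
      Root W: left subtree has 1 node {D}, right has 1 {L}.
    Root H: left subtree has 1 node {A}, right has 0 { }.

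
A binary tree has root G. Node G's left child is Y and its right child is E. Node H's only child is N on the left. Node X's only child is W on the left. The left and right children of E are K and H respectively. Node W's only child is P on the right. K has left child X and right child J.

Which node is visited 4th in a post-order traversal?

Post-order visits the left subtree, then the right subtree, then the node.
At G: go left to Y.
  Y is a leaf — visit Y.
At G: go right to E.
  At E: go left to K.
    At K: go left to X.
      At X: go left to W.
        At W: no left child.
        At W: go right to P.
          P is a leaf — visit P.
        Visit W.
      At X: no right child.
      Visit X.
    At K: go right to J.
      J is a leaf — visit J.
    Visit K.
  At E: go right to H.
    At H: go left to N.
      N is a leaf — visit N.
    At H: no right child.
    Visit H.
  Visit E.
Visit G.
Full post-order sequence: Y, P, W, X, J, K, N, H, E, G.

X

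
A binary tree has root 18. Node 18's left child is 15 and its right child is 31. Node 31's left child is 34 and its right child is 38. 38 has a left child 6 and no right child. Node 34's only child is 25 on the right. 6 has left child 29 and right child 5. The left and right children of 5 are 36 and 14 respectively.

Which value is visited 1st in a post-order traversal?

Post-order visits the left subtree, then the right subtree, then the node.
At 18: go left to 15.
  15 is a leaf — visit 15.
At 18: go right to 31.
  At 31: go left to 34.
    At 34: no left child.
    At 34: go right to 25.
      25 is a leaf — visit 25.
    Visit 34.
  At 31: go right to 38.
    At 38: go left to 6.
      At 6: go left to 29.
        29 is a leaf — visit 29.
      At 6: go right to 5.
        At 5: go left to 36.
          36 is a leaf — visit 36.
        At 5: go right to 14.
          14 is a leaf — visit 14.
        Visit 5.
      Visit 6.
    At 38: no right child.
    Visit 38.
  Visit 31.
Visit 18.
Full post-order sequence: 15, 25, 34, 29, 36, 14, 5, 6, 38, 31, 18.

15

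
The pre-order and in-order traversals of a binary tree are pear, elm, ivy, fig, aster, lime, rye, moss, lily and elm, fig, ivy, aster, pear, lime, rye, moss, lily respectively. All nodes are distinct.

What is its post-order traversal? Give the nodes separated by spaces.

The first element of pre-order is the root; it splits in-order into left and right subtrees.
Root pear: left subtree has 4 nodes {elm, fig, ivy, aster}, right has 4 {lime, rye, moss, lily}.
  Root elm: left subtree has 0 nodes { }, right has 3 {fig, ivy, aster}.
    Root ivy: left subtree has 1 node {fig}, right has 1 {aster}.
  Root lime: left subtree has 0 nodes { }, right has 3 {rye, moss, lily}.
    Root rye: left subtree has 0 nodes { }, right has 2 {moss, lily}.
      Root moss: left subtree has 0 nodes { }, right has 1 {lily}.

fig aster ivy elm lily moss rye lime pear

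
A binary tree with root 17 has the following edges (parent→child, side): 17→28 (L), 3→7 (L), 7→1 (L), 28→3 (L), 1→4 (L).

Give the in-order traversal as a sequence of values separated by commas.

4, 1, 7, 3, 28, 17

In-order visits the left subtree, then the node, then the right subtree.
At 17: go left to 28.
  At 28: go left to 3.
    At 3: go left to 7.
      At 7: go left to 1.
        At 1: go left to 4.
          4 is a leaf — visit 4.
        Visit 1.
        At 1: no right child.
      Visit 7.
      At 7: no right child.
    Visit 3.
    At 3: no right child.
  Visit 28.
  At 28: no right child.
Visit 17.
At 17: no right child.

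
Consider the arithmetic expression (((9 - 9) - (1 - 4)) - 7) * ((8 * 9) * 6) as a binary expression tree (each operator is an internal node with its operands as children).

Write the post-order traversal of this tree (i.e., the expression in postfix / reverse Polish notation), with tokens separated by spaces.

9 9 - 1 4 - - 7 - 8 9 * 6 * *

Post-order on an expression tree gives postfix notation: for each operator, emit left operand, right operand, then the operator.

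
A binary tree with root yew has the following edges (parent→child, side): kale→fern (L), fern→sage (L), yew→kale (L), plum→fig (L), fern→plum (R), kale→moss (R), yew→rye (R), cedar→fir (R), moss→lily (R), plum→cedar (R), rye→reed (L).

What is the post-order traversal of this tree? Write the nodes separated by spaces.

sage fig fir cedar plum fern lily moss kale reed rye yew

Post-order visits the left subtree, then the right subtree, then the node.
At yew: go left to kale.
  At kale: go left to fern.
    At fern: go left to sage.
      sage is a leaf — visit sage.
    At fern: go right to plum.
      At plum: go left to fig.
        fig is a leaf — visit fig.
      At plum: go right to cedar.
        At cedar: no left child.
        At cedar: go right to fir.
          fir is a leaf — visit fir.
        Visit cedar.
      Visit plum.
    Visit fern.
  At kale: go right to moss.
    At moss: no left child.
    At moss: go right to lily.
      lily is a leaf — visit lily.
    Visit moss.
  Visit kale.
At yew: go right to rye.
  At rye: go left to reed.
    reed is a leaf — visit reed.
  At rye: no right child.
  Visit rye.
Visit yew.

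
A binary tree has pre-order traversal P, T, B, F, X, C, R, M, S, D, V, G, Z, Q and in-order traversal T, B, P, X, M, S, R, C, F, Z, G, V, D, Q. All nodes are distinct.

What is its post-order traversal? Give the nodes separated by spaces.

B T S M R C X Z G V Q D F P

The first element of pre-order is the root; it splits in-order into left and right subtrees.
Root P: left subtree has 2 nodes {T, B}, right has 11 {X, M, S, R, C, F, Z, G, V, D, Q}.
  Root T: left subtree has 0 nodes { }, right has 1 {B}.
  Root F: left subtree has 5 nodes {X, M, S, R, C}, right has 5 {Z, G, V, D, Q}.
    Root X: left subtree has 0 nodes { }, right has 4 {M, S, R, C}.
      Root C: left subtree has 3 nodes {M, S, R}, right has 0 { }.
        Root R: left subtree has 2 nodes {M, S}, right has 0 { }.
          Root M: left subtree has 0 nodes { }, right has 1 {S}.
    Root D: left subtree has 3 nodes {Z, G, V}, right has 1 {Q}.
      Root V: left subtree has 2 nodes {Z, G}, right has 0 { }.
        Root G: left subtree has 1 node {Z}, right has 0 { }.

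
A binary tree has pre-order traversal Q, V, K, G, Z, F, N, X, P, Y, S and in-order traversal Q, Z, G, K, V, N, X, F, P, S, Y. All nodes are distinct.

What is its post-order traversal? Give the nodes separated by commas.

Z, G, K, X, N, S, Y, P, F, V, Q

The first element of pre-order is the root; it splits in-order into left and right subtrees.
Root Q: left subtree has 0 nodes { }, right has 10 {Z, G, K, V, N, X, F, P, S, Y}.
  Root V: left subtree has 3 nodes {Z, G, K}, right has 6 {N, X, F, P, S, Y}.
    Root K: left subtree has 2 nodes {Z, G}, right has 0 { }.
      Root G: left subtree has 1 node {Z}, right has 0 { }.
    Root F: left subtree has 2 nodes {N, X}, right has 3 {P, S, Y}.
      Root N: left subtree has 0 nodes { }, right has 1 {X}.
      Root P: left subtree has 0 nodes { }, right has 2 {S, Y}.
        Root Y: left subtree has 1 node {S}, right has 0 { }.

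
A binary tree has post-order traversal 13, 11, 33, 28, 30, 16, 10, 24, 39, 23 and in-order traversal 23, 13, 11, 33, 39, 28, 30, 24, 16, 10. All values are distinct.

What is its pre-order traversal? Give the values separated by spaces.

The last element of post-order is the root; it splits in-order into left and right subtrees.
Root 23: left subtree has 0 nodes { }, right has 9 {13, 11, 33, 39, 28, 30, 24, 16, 10}.
  Root 39: left subtree has 3 nodes {13, 11, 33}, right has 5 {28, 30, 24, 16, 10}.
    Root 33: left subtree has 2 nodes {13, 11}, right has 0 { }.
      Root 11: left subtree has 1 node {13}, right has 0 { }.
    Root 24: left subtree has 2 nodes {28, 30}, right has 2 {16, 10}.
      Root 30: left subtree has 1 node {28}, right has 0 { }.
      Root 10: left subtree has 1 node {16}, right has 0 { }.

23 39 33 11 13 24 30 28 10 16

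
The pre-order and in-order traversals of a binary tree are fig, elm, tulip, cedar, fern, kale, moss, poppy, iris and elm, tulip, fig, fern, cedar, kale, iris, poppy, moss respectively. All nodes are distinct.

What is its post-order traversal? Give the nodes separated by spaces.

tulip elm fern iris poppy moss kale cedar fig

The first element of pre-order is the root; it splits in-order into left and right subtrees.
Root fig: left subtree has 2 nodes {elm, tulip}, right has 6 {fern, cedar, kale, iris, poppy, moss}.
  Root elm: left subtree has 0 nodes { }, right has 1 {tulip}.
  Root cedar: left subtree has 1 node {fern}, right has 4 {kale, iris, poppy, moss}.
    Root kale: left subtree has 0 nodes { }, right has 3 {iris, poppy, moss}.
      Root moss: left subtree has 2 nodes {iris, poppy}, right has 0 { }.
        Root poppy: left subtree has 1 node {iris}, right has 0 { }.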